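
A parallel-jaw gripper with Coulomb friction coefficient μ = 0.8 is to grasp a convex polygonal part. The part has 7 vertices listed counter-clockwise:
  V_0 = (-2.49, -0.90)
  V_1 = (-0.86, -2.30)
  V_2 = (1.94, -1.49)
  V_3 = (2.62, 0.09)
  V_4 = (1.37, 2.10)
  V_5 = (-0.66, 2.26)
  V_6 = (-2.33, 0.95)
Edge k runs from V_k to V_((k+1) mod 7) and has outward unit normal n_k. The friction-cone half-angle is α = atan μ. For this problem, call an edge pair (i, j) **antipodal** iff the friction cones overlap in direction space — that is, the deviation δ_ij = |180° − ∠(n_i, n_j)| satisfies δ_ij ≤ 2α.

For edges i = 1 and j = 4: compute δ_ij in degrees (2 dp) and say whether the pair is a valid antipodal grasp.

α = atan 0.8 = 38.66°;  2α = 77.32°
edge 1: e_1 = (+2.80, +0.81);  n_1 = (+0.2779, -0.9606)
edge 4: e_4 = (-2.03, +0.16);  n_4 = (+0.0786, +0.9969)
∠(n_1, n_4) = 159.36°
δ = |180° − 159.36°| = 20.64°
20.64° ≤ 2α = 77.32°  →  valid

δ = 20.64°, valid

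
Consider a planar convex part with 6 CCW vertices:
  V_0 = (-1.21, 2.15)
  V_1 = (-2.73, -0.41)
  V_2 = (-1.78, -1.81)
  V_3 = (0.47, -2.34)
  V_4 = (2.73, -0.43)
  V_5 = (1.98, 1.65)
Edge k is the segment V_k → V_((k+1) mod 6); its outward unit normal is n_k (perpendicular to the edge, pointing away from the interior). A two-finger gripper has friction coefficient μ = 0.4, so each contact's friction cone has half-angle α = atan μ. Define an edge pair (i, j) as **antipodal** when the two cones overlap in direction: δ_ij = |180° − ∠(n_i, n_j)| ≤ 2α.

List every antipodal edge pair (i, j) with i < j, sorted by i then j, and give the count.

count = 3; pairs: (0,3), (1,4), (2,5)

α = atan 0.4 = 21.80°;  2α = 43.60°
n_0 = (-0.8599, +0.5105)
n_1 = (-0.8275, -0.5615)
n_2 = (-0.2293, -0.9734)
n_3 = (+0.6455, -0.7638)
n_4 = (+0.9407, +0.3392)
n_5 = (+0.1548, +0.9879)
  (0,1): δ = 115.14°  ·
  (0,2): δ = 72.55°  ·
  (0,3): δ = 19.10°  ✓
  (0,4): δ = 50.53°  ·
  (0,5): δ = 111.79°  ·
  (1,2): δ = 137.41°  ·
  (1,3): δ = 83.96°  ·
  (1,4): δ = 14.33°  ✓
  (1,5): δ = 46.93°  ·
  (2,3): δ = 126.54°  ·
  (2,4): δ = 56.92°  ·
  (2,5): δ = 4.35°  ✓
  (3,4): δ = 110.37°  ·
  (3,5): δ = 49.11°  ·
  (4,5): δ = 118.74°  ·
antipodal pairs: 3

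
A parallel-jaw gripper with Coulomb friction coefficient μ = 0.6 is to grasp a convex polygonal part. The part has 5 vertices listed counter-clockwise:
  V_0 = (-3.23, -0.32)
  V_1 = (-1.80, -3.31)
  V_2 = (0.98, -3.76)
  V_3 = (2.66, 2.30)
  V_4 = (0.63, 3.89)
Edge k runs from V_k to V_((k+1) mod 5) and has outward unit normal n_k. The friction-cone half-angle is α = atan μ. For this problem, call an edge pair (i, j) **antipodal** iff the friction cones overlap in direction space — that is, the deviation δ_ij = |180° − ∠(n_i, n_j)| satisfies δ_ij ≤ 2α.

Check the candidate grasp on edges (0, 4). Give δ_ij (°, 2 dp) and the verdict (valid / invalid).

α = atan 0.6 = 30.96°;  2α = 61.93°
edge 0: e_0 = (+1.43, -2.99);  n_0 = (-0.9021, -0.4315)
edge 4: e_4 = (-3.86, -4.21);  n_4 = (-0.7371, +0.6758)
∠(n_0, n_4) = 68.08°
δ = |180° − 68.08°| = 111.92°
111.92° > 2α = 61.93°  →  invalid

δ = 111.92°, invalid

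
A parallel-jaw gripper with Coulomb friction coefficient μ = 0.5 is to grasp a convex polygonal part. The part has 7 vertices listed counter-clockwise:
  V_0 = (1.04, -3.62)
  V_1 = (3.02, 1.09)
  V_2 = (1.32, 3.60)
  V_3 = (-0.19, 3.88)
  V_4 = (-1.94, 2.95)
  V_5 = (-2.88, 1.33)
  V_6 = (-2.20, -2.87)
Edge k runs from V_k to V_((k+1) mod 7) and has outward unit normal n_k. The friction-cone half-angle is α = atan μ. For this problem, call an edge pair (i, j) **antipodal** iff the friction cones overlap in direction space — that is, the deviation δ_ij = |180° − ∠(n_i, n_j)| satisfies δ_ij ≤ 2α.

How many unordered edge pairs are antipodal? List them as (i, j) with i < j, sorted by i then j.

count = 7; pairs: (0,3), (0,4), (0,5), (1,5), (1,6), (2,6), (3,6)

α = atan 0.5 = 26.57°;  2α = 53.13°
n_0 = (+0.9219, -0.3875)
n_1 = (+0.8280, +0.5608)
n_2 = (+0.1823, +0.9832)
n_3 = (-0.4693, +0.8831)
n_4 = (-0.8649, +0.5019)
n_5 = (-0.9871, -0.1598)
n_6 = (-0.2255, -0.9742)
  (0,1): δ = 123.09°  ·
  (0,2): δ = 77.70°  ·
  (0,3): δ = 39.21°  ✓
  (0,4): δ = 7.32°  ✓
  (0,5): δ = 32.00°  ✓
  (0,6): δ = 99.77°  ·
  (1,2): δ = 134.61°  ·
  (1,3): δ = 96.12°  ·
  (1,4): δ = 64.23°  ·
  (1,5): δ = 24.91°  ✓
  (1,6): δ = 42.86°  ✓
  (2,3): δ = 141.51°  ·
  (2,4): δ = 109.62°  ·
  (2,5): δ = 70.30°  ·
  (2,6): δ = 2.53°  ✓
  (3,4): δ = 148.11°  ·
  (3,5): δ = 108.79°  ·
  (3,6): δ = 41.02°  ✓
  (4,5): δ = 140.68°  ·
  (4,6): δ = 72.91°  ·
  (5,6): δ = 112.23°  ·
antipodal pairs: 7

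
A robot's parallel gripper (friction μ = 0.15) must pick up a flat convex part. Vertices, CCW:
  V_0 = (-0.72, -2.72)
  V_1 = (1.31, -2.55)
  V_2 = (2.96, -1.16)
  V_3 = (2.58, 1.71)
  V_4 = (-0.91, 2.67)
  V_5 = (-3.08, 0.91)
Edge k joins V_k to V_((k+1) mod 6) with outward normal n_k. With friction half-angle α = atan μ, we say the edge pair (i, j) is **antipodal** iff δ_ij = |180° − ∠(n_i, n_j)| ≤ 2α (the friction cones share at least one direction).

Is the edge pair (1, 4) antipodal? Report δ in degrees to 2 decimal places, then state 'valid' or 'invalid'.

δ = 1.07°, valid

α = atan 0.15 = 8.53°;  2α = 17.06°
edge 1: e_1 = (+1.65, +1.39);  n_1 = (+0.6443, -0.7648)
edge 4: e_4 = (-2.17, -1.76);  n_4 = (-0.6299, +0.7767)
∠(n_1, n_4) = 178.93°
δ = |180° − 178.93°| = 1.07°
1.07° ≤ 2α = 17.06°  →  valid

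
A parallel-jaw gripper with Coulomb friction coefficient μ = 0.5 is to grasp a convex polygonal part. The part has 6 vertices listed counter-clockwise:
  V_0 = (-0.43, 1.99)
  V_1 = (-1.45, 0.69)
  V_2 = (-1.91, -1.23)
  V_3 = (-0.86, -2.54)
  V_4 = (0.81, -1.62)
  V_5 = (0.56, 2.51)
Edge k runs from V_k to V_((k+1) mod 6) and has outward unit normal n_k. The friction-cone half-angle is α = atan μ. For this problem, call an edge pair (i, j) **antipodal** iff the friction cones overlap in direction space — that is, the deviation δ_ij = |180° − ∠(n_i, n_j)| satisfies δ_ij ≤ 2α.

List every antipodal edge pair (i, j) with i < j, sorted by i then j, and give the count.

count = 6; pairs: (0,3), (0,4), (1,3), (1,4), (2,4), (3,5)

α = atan 0.5 = 26.57°;  2α = 53.13°
n_0 = (-0.7867, +0.6173)
n_1 = (-0.9725, +0.2330)
n_2 = (-0.7803, -0.6254)
n_3 = (+0.4825, -0.8759)
n_4 = (+0.9982, +0.0604)
n_5 = (-0.4650, +0.8853)
  (0,1): δ = 155.35°  ·
  (0,2): δ = 103.17°  ·
  (0,3): δ = 23.03°  ✓
  (0,4): δ = 41.58°  ✓
  (0,5): δ = 155.83°  ·
  (1,2): δ = 127.81°  ·
  (1,3): δ = 47.68°  ✓
  (1,4): δ = 16.94°  ✓
  (1,5): δ = 131.18°  ·
  (2,3): δ = 99.86°  ·
  (2,4): δ = 35.25°  ✓
  (2,5): δ = 79.00°  ·
  (3,4): δ = 115.39°  ·
  (3,5): δ = 1.14°  ✓
  (4,5): δ = 65.75°  ·
antipodal pairs: 6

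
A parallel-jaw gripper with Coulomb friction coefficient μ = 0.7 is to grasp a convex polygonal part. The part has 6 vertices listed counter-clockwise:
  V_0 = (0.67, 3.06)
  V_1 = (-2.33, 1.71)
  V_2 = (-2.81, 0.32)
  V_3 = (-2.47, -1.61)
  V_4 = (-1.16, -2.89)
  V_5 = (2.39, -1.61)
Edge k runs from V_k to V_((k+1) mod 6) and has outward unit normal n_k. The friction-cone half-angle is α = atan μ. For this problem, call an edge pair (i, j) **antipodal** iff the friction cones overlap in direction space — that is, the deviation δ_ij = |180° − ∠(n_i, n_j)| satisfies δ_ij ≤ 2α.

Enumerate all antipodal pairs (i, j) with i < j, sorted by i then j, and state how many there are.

count = 6; pairs: (0,3), (0,4), (1,4), (1,5), (2,5), (3,5)

α = atan 0.7 = 34.99°;  2α = 69.98°
n_0 = (-0.4104, +0.9119)
n_1 = (-0.9452, +0.3264)
n_2 = (-0.9848, -0.1735)
n_3 = (-0.6989, -0.7152)
n_4 = (+0.3392, -0.9407)
n_5 = (+0.9384, +0.3456)
  (0,1): δ = 133.28°  ·
  (0,2): δ = 104.24°  ·
  (0,3): δ = 68.56°  ✓
  (0,4): δ = 4.40°  ✓
  (0,5): δ = 85.99°  ·
  (1,2): δ = 150.96°  ·
  (1,3): δ = 115.29°  ·
  (1,4): δ = 51.12°  ✓
  (1,5): δ = 39.27°  ✓
  (2,3): δ = 144.33°  ·
  (2,4): δ = 80.16°  ·
  (2,5): δ = 10.23°  ✓
  (3,4): δ = 115.84°  ·
  (3,5): δ = 25.44°  ✓
  (4,5): δ = 89.61°  ·
antipodal pairs: 6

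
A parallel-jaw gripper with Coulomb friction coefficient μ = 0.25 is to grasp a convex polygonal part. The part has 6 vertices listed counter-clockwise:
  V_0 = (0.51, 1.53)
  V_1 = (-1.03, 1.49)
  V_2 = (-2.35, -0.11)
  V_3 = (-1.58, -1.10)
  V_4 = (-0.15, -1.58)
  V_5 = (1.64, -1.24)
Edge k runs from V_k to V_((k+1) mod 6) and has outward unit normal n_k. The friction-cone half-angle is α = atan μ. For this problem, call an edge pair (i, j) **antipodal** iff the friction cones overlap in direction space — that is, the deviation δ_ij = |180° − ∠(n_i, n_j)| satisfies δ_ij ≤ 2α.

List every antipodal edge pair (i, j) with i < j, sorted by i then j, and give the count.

count = 3; pairs: (0,3), (0,4), (2,5)

α = atan 0.25 = 14.04°;  2α = 28.07°
n_0 = (-0.0260, +0.9997)
n_1 = (-0.7714, +0.6364)
n_2 = (-0.7894, -0.6139)
n_3 = (-0.3182, -0.9480)
n_4 = (+0.1866, -0.9824)
n_5 = (+0.9259, +0.3777)
  (0,1): δ = 131.01°  ·
  (0,2): δ = 53.61°  ·
  (0,3): δ = 20.04°  ✓
  (0,4): δ = 9.27°  ✓
  (0,5): δ = 110.70°  ·
  (1,2): δ = 102.60°  ·
  (1,3): δ = 69.03°  ·
  (1,4): δ = 39.72°  ·
  (1,5): δ = 61.72°  ·
  (2,3): δ = 146.43°  ·
  (2,4): δ = 117.12°  ·
  (2,5): δ = 15.68°  ✓
  (3,4): δ = 150.69°  ·
  (3,5): δ = 49.25°  ·
  (4,5): δ = 78.56°  ·
antipodal pairs: 3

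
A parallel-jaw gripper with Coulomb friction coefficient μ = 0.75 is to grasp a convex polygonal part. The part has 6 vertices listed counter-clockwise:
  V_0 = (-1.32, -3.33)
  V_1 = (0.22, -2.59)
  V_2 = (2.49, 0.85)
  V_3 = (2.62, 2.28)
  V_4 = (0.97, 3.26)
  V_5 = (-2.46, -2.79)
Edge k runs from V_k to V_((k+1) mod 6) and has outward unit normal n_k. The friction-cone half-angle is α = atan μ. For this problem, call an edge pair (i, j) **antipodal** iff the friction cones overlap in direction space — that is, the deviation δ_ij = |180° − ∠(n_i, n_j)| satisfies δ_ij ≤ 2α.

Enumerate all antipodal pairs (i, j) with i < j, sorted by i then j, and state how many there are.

α = atan 0.75 = 36.87°;  2α = 73.74°
n_0 = (+0.4331, -0.9013)
n_1 = (+0.8347, -0.5508)
n_2 = (+0.9959, -0.0905)
n_3 = (+0.5107, +0.8598)
n_4 = (-0.8699, +0.4932)
n_5 = (-0.4281, -0.9037)
  (0,1): δ = 149.09°  ·
  (0,2): δ = 120.86°  ·
  (0,3): δ = 56.37°  ✓
  (0,4): δ = 34.78°  ✓
  (0,5): δ = 128.99°  ·
  (1,2): δ = 151.77°  ·
  (1,3): δ = 87.29°  ·
  (1,4): δ = 3.87°  ✓
  (1,5): δ = 98.07°  ·
  (2,3): δ = 115.51°  ·
  (2,4): δ = 24.36°  ✓
  (2,5): δ = 69.85°  ✓
  (3,4): δ = 88.84°  ·
  (3,5): δ = 5.36°  ✓
  (4,5): δ = 85.80°  ·
antipodal pairs: 6

count = 6; pairs: (0,3), (0,4), (1,4), (2,4), (2,5), (3,5)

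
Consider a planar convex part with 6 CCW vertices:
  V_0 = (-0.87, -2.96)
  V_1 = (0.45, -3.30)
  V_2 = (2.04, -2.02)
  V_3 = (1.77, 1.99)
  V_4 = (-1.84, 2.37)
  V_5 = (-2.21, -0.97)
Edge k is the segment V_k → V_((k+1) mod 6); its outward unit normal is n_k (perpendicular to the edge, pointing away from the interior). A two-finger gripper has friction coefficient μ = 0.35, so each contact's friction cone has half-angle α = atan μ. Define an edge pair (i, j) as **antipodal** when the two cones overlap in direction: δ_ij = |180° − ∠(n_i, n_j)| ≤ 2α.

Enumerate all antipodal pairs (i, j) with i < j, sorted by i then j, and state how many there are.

α = atan 0.35 = 19.29°;  2α = 38.58°
n_0 = (-0.2494, -0.9684)
n_1 = (+0.6271, -0.7790)
n_2 = (+0.9977, +0.0672)
n_3 = (+0.1047, +0.9945)
n_4 = (-0.9939, +0.1101)
n_5 = (-0.8295, -0.5585)
  (0,1): δ = 126.72°  ·
  (0,2): δ = 71.70°  ·
  (0,3): δ = 8.44°  ✓
  (0,4): δ = 98.12°  ·
  (0,5): δ = 138.40°  ·
  (1,2): δ = 124.98°  ·
  (1,3): δ = 44.84°  ·
  (1,4): δ = 44.84°  ·
  (1,5): δ = 85.12°  ·
  (2,3): δ = 99.86°  ·
  (2,4): δ = 10.17°  ✓
  (2,5): δ = 30.10°  ✓
  (3,4): δ = 90.31°  ·
  (3,5): δ = 50.04°  ·
  (4,5): δ = 139.72°  ·
antipodal pairs: 3

count = 3; pairs: (0,3), (2,4), (2,5)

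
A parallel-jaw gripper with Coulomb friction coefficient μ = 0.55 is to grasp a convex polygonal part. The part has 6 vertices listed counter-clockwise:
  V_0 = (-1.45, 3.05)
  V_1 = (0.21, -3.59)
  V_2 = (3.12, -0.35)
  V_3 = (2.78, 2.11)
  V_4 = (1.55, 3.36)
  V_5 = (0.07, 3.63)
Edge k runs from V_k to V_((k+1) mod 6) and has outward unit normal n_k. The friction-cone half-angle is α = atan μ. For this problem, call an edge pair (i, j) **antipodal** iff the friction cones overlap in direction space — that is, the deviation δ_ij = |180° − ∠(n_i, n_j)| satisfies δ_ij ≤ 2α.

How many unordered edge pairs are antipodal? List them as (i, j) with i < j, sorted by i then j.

α = atan 0.55 = 28.81°;  2α = 57.62°
n_0 = (-0.9701, -0.2425)
n_1 = (+0.7440, -0.6682)
n_2 = (+0.9906, +0.1369)
n_3 = (+0.7128, +0.7014)
n_4 = (+0.1795, +0.9838)
n_5 = (-0.3565, +0.9343)
  (0,1): δ = 55.96°  ✓
  (0,2): δ = 6.17°  ✓
  (0,3): δ = 30.50°  ✓
  (0,4): δ = 65.62°  ·
  (0,5): δ = 96.85°  ·
  (1,2): δ = 130.20°  ·
  (1,3): δ = 93.53°  ·
  (1,4): δ = 58.41°  ·
  (1,5): δ = 27.19°  ✓
  (2,3): δ = 143.33°  ·
  (2,4): δ = 108.21°  ·
  (2,5): δ = 76.98°  ·
  (3,4): δ = 144.88°  ·
  (3,5): δ = 113.65°  ·
  (4,5): δ = 148.78°  ·
antipodal pairs: 4

count = 4; pairs: (0,1), (0,2), (0,3), (1,5)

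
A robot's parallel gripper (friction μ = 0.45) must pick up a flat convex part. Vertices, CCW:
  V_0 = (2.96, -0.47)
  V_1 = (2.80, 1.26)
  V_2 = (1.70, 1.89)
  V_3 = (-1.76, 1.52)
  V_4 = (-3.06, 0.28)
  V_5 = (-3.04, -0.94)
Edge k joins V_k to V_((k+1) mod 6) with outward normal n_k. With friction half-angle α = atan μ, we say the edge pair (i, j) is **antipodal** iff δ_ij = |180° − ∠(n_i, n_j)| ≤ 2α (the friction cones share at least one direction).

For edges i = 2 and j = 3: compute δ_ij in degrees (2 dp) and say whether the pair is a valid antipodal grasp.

α = atan 0.45 = 24.23°;  2α = 48.46°
edge 2: e_2 = (-3.46, -0.37);  n_2 = (-0.1063, +0.9943)
edge 3: e_3 = (-1.30, -1.24);  n_3 = (-0.6902, +0.7236)
∠(n_2, n_3) = 37.54°
δ = |180° − 37.54°| = 142.46°
142.46° > 2α = 48.46°  →  invalid

δ = 142.46°, invalid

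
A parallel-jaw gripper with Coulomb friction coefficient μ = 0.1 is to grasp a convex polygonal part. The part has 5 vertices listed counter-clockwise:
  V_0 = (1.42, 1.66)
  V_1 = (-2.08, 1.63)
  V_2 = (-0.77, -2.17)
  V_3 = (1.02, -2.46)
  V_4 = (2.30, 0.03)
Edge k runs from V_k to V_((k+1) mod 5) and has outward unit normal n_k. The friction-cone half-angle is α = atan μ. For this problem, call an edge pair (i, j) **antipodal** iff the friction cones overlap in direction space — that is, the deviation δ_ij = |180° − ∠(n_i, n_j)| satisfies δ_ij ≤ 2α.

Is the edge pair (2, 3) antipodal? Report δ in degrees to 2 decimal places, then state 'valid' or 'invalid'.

α = atan 0.1 = 5.71°;  2α = 11.42°
edge 2: e_2 = (+1.79, -0.29);  n_2 = (-0.1599, -0.9871)
edge 3: e_3 = (+1.28, +2.49);  n_3 = (+0.8894, -0.4572)
∠(n_2, n_3) = 72.00°
δ = |180° − 72.00°| = 108.00°
108.00° > 2α = 11.42°  →  invalid

δ = 108.00°, invalid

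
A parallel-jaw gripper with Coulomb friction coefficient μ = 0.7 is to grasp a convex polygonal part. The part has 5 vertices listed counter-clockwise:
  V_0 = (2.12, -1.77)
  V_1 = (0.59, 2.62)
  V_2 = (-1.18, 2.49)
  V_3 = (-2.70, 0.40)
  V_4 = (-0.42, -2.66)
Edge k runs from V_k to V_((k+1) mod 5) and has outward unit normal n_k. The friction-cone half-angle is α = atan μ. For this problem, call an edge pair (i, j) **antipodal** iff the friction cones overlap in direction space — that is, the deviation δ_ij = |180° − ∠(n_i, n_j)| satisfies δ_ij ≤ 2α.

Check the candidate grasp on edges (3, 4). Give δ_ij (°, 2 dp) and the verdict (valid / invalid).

α = atan 0.7 = 34.99°;  2α = 69.98°
edge 3: e_3 = (+2.28, -3.06);  n_3 = (-0.8019, -0.5975)
edge 4: e_4 = (+2.54, +0.89);  n_4 = (+0.3307, -0.9437)
∠(n_3, n_4) = 72.62°
δ = |180° − 72.62°| = 107.38°
107.38° > 2α = 69.98°  →  invalid

δ = 107.38°, invalid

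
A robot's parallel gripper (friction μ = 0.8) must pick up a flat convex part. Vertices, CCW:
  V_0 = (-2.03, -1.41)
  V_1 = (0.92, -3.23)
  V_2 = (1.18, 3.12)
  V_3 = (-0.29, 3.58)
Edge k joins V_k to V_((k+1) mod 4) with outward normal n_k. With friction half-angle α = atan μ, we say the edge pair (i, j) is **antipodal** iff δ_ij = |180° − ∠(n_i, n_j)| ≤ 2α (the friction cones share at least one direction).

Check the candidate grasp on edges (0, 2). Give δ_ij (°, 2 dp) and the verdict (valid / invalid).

δ = 14.30°, valid

α = atan 0.8 = 38.66°;  2α = 77.32°
edge 0: e_0 = (+2.95, -1.82);  n_0 = (-0.5251, -0.8511)
edge 2: e_2 = (-1.47, +0.46);  n_2 = (+0.2986, +0.9544)
∠(n_0, n_2) = 165.70°
δ = |180° − 165.70°| = 14.30°
14.30° ≤ 2α = 77.32°  →  valid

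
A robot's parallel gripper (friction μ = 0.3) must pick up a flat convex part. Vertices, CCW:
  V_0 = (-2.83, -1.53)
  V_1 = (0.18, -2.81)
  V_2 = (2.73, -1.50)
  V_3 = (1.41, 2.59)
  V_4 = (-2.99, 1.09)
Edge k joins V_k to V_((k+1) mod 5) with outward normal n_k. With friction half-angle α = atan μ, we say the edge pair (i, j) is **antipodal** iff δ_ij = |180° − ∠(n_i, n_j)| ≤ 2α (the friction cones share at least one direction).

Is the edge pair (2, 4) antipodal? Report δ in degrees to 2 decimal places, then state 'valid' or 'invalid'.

α = atan 0.3 = 16.70°;  2α = 33.40°
edge 2: e_2 = (-1.32, +4.09);  n_2 = (+0.9517, +0.3071)
edge 4: e_4 = (+0.16, -2.62);  n_4 = (-0.9981, -0.0610)
∠(n_2, n_4) = 165.61°
δ = |180° − 165.61°| = 14.39°
14.39° ≤ 2α = 33.40°  →  valid

δ = 14.39°, valid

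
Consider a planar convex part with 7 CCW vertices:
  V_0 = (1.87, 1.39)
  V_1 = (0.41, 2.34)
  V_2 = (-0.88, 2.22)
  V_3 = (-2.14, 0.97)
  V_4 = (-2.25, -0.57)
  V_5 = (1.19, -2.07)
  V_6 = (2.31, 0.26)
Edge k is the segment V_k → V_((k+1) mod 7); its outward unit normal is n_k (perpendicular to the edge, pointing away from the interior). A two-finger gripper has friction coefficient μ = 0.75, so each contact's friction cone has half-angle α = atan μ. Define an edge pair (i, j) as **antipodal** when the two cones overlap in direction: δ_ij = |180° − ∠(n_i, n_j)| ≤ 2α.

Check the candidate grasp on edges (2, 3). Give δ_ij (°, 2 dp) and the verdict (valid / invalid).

α = atan 0.75 = 36.87°;  2α = 73.74°
edge 2: e_2 = (-1.26, -1.25);  n_2 = (-0.7043, +0.7099)
edge 3: e_3 = (-0.11, -1.54);  n_3 = (-0.9975, +0.0712)
∠(n_2, n_3) = 41.14°
δ = |180° − 41.14°| = 138.86°
138.86° > 2α = 73.74°  →  invalid

δ = 138.86°, invalid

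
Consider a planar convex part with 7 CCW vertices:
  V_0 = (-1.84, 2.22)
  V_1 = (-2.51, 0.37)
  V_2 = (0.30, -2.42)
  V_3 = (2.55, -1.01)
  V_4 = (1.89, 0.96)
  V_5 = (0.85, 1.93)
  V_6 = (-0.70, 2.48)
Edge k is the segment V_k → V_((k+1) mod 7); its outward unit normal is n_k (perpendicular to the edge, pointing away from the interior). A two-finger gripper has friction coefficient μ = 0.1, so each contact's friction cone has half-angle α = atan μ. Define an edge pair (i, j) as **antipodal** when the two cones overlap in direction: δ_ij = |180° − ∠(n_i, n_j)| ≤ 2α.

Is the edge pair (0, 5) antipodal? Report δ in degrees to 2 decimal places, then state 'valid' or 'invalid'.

α = atan 0.1 = 5.71°;  2α = 11.42°
edge 0: e_0 = (-0.67, -1.85);  n_0 = (-0.9402, +0.3405)
edge 5: e_5 = (-1.55, +0.55);  n_5 = (+0.3344, +0.9424)
∠(n_0, n_5) = 89.63°
δ = |180° − 89.63°| = 90.37°
90.37° > 2α = 11.42°  →  invalid

δ = 90.37°, invalid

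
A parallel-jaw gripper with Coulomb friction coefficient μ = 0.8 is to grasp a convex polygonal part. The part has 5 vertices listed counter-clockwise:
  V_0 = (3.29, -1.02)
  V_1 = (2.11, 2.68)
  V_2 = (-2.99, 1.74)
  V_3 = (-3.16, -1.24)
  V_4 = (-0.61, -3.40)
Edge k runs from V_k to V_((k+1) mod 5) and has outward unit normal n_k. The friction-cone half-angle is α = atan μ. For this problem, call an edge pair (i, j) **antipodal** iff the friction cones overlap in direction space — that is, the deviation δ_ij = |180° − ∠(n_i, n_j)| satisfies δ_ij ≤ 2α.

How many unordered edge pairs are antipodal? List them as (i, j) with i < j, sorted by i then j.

α = atan 0.8 = 38.66°;  2α = 77.32°
n_0 = (+0.9527, +0.3038)
n_1 = (-0.1813, +0.9834)
n_2 = (-0.9984, +0.0570)
n_3 = (-0.6463, -0.7630)
n_4 = (+0.5209, -0.8536)
  (0,1): δ = 97.25°  ·
  (0,2): δ = 20.95°  ✓
  (0,3): δ = 32.04°  ✓
  (0,4): δ = 103.71°  ·
  (1,2): δ = 103.71°  ·
  (1,3): δ = 50.71°  ✓
  (1,4): δ = 20.95°  ✓
  (2,3): δ = 127.00°  ·
  (2,4): δ = 55.34°  ✓
  (3,4): δ = 108.34°  ·
antipodal pairs: 5

count = 5; pairs: (0,2), (0,3), (1,3), (1,4), (2,4)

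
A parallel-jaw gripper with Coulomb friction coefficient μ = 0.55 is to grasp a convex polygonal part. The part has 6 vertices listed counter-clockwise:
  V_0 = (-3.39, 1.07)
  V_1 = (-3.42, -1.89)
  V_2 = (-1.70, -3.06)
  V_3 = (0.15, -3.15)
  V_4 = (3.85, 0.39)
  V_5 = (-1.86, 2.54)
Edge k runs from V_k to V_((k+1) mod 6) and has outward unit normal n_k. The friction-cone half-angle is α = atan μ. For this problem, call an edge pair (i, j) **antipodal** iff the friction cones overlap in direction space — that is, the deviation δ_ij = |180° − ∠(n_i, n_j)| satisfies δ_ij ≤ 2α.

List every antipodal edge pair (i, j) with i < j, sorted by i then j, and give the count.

count = 5; pairs: (0,3), (1,4), (2,4), (2,5), (3,5)

α = atan 0.55 = 28.81°;  2α = 57.62°
n_0 = (-0.9999, +0.0101)
n_1 = (-0.5624, -0.8268)
n_2 = (-0.0486, -0.9988)
n_3 = (+0.6913, -0.7226)
n_4 = (+0.3524, +0.9359)
n_5 = (-0.6928, +0.7211)
  (0,1): δ = 123.64°  ·
  (0,2): δ = 92.20°  ·
  (0,3): δ = 45.69°  ✓
  (0,4): δ = 69.95°  ·
  (0,5): δ = 134.43°  ·
  (1,2): δ = 148.56°  ·
  (1,3): δ = 102.04°  ·
  (1,4): δ = 13.59°  ✓
  (1,5): δ = 78.08°  ·
  (2,3): δ = 133.48°  ·
  (2,4): δ = 17.85°  ✓
  (2,5): δ = 46.64°  ✓
  (3,4): δ = 64.37°  ·
  (3,5): δ = 0.12°  ✓
  (4,5): δ = 115.51°  ·
antipodal pairs: 5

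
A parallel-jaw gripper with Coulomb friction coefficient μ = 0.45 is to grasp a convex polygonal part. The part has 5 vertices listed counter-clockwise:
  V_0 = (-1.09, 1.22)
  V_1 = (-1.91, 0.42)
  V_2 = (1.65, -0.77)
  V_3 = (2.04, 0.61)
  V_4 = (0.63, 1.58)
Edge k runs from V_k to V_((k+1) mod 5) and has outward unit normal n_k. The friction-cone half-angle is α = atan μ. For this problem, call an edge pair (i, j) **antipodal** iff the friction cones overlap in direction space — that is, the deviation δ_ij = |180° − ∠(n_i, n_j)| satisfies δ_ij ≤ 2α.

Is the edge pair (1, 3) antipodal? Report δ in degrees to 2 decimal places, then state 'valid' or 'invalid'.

δ = 16.04°, valid

α = atan 0.45 = 24.23°;  2α = 48.46°
edge 1: e_1 = (+3.56, -1.19);  n_1 = (-0.3170, -0.9484)
edge 3: e_3 = (-1.41, +0.97);  n_3 = (+0.5668, +0.8239)
∠(n_1, n_3) = 163.96°
δ = |180° − 163.96°| = 16.04°
16.04° ≤ 2α = 48.46°  →  valid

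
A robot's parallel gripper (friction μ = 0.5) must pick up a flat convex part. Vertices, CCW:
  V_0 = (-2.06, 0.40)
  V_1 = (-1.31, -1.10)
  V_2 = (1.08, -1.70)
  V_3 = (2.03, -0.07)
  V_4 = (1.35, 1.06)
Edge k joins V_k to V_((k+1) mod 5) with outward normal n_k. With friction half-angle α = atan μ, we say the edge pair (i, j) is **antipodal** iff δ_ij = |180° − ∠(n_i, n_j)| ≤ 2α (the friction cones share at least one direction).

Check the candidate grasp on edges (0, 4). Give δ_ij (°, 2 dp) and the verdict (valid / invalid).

α = atan 0.5 = 26.57°;  2α = 53.13°
edge 0: e_0 = (+0.75, -1.50);  n_0 = (-0.8944, -0.4472)
edge 4: e_4 = (-3.41, -0.66);  n_4 = (-0.1900, +0.9818)
∠(n_0, n_4) = 105.61°
δ = |180° − 105.61°| = 74.39°
74.39° > 2α = 53.13°  →  invalid

δ = 74.39°, invalid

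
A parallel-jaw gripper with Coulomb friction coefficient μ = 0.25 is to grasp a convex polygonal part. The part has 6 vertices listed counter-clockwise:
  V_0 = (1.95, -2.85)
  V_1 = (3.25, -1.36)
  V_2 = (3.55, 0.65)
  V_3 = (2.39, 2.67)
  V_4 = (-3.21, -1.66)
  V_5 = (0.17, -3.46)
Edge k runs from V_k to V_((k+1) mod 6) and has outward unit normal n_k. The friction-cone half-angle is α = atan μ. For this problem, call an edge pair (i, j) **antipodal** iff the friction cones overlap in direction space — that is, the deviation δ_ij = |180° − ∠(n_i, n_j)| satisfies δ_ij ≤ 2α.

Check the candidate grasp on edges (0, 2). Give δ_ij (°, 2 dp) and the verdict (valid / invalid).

α = atan 0.25 = 14.04°;  2α = 28.07°
edge 0: e_0 = (+1.30, +1.49);  n_0 = (+0.7535, -0.6574)
edge 2: e_2 = (-1.16, +2.02);  n_2 = (+0.8672, +0.4980)
∠(n_0, n_2) = 70.97°
δ = |180° − 70.97°| = 109.03°
109.03° > 2α = 28.07°  →  invalid

δ = 109.03°, invalid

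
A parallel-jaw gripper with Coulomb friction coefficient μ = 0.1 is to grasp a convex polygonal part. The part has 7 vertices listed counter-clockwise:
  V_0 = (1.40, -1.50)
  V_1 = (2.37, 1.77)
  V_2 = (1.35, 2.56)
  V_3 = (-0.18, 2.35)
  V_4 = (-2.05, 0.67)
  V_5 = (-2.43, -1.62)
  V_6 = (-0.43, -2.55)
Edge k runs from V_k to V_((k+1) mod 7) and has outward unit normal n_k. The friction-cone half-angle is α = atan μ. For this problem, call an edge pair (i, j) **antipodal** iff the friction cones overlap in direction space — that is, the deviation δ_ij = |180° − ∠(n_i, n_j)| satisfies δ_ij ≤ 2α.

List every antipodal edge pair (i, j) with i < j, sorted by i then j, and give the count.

count = 1; pairs: (0,4)

α = atan 0.1 = 5.71°;  2α = 11.42°
n_0 = (+0.9587, -0.2844)
n_1 = (+0.6123, +0.7906)
n_2 = (-0.1360, +0.9907)
n_3 = (-0.6683, +0.7439)
n_4 = (-0.9865, +0.1637)
n_5 = (-0.4216, -0.9068)
n_6 = (+0.4977, -0.8674)
  (0,1): δ = 111.24°  ·
  (0,2): δ = 65.66°  ·
  (0,3): δ = 31.54°  ·
  (0,4): δ = 7.10°  ✓
  (0,5): δ = 81.58°  ·
  (0,6): δ = 136.37°  ·
  (1,2): δ = 134.43°  ·
  (1,3): δ = 100.31°  ·
  (1,4): δ = 61.66°  ·
  (1,5): δ = 12.82°  ·
  (1,6): δ = 67.60°  ·
  (2,3): δ = 145.88°  ·
  (2,4): δ = 107.24°  ·
  (2,5): δ = 32.75°  ·
  (2,6): δ = 22.03°  ·
  (3,4): δ = 141.36°  ·
  (3,5): δ = 66.87°  ·
  (3,6): δ = 12.09°  ·
  (4,5): δ = 105.52°  ·
  (4,6): δ = 50.73°  ·
  (5,6): δ = 125.22°  ·
antipodal pairs: 1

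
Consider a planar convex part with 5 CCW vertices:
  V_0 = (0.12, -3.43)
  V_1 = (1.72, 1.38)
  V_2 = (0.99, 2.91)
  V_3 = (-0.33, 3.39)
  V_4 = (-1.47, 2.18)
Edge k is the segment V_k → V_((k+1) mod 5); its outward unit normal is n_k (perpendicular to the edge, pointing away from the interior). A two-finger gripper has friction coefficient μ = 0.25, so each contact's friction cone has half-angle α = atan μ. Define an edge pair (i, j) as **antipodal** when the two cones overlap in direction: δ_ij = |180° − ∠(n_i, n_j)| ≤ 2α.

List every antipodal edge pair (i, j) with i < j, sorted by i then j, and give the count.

count = 2; pairs: (0,3), (1,4)

α = atan 0.25 = 14.04°;  2α = 28.07°
n_0 = (+0.9489, -0.3156)
n_1 = (+0.9025, +0.4306)
n_2 = (+0.3417, +0.9398)
n_3 = (-0.7278, +0.6857)
n_4 = (-0.9621, -0.2727)
  (0,1): δ = 136.09°  ·
  (0,2): δ = 91.58°  ·
  (0,3): δ = 24.89°  ✓
  (0,4): δ = 34.22°  ·
  (1,2): δ = 135.49°  ·
  (1,3): δ = 68.80°  ·
  (1,4): δ = 9.68°  ✓
  (2,3): δ = 113.31°  ·
  (2,4): δ = 54.19°  ·
  (3,4): δ = 120.88°  ·
antipodal pairs: 2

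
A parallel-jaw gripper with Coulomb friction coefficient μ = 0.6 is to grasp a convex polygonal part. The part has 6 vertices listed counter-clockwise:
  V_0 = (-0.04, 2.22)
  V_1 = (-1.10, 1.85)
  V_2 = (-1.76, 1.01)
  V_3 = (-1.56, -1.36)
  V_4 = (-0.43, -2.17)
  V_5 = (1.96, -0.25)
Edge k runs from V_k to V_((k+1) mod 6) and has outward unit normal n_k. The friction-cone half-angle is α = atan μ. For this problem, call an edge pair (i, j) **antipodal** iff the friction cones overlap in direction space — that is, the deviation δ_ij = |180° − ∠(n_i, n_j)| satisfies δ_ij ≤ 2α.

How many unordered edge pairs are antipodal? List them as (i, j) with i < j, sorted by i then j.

count = 6; pairs: (0,3), (0,4), (1,4), (2,4), (2,5), (3,5)

α = atan 0.6 = 30.96°;  2α = 61.93°
n_0 = (-0.3296, +0.9441)
n_1 = (-0.7863, +0.6178)
n_2 = (-0.9965, -0.0841)
n_3 = (-0.5826, -0.8128)
n_4 = (+0.6263, -0.7796)
n_5 = (+0.7772, +0.6293)
  (0,1): δ = 147.40°  ·
  (0,2): δ = 104.42°  ·
  (0,3): δ = 54.88°  ✓
  (0,4): δ = 19.53°  ✓
  (0,5): δ = 109.76°  ·
  (1,2): δ = 137.02°  ·
  (1,3): δ = 87.48°  ·
  (1,4): δ = 13.07°  ✓
  (1,5): δ = 77.15°  ·
  (2,3): δ = 130.46°  ·
  (2,4): δ = 56.05°  ✓
  (2,5): δ = 34.17°  ✓
  (3,4): δ = 105.59°  ·
  (3,5): δ = 15.37°  ✓
  (4,5): δ = 89.78°  ·
antipodal pairs: 6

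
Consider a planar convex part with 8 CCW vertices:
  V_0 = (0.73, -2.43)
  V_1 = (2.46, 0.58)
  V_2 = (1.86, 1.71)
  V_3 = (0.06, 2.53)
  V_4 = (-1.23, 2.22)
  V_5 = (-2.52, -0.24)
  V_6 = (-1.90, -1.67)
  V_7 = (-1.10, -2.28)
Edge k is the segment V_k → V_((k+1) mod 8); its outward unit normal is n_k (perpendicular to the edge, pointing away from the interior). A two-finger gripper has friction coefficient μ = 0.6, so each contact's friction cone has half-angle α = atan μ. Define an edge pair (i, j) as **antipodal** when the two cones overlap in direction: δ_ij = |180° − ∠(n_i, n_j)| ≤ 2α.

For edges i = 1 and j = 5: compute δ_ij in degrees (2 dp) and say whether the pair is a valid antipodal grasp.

δ = 4.53°, valid

α = atan 0.6 = 30.96°;  2α = 61.93°
edge 1: e_1 = (-0.60, +1.13);  n_1 = (+0.8832, +0.4690)
edge 5: e_5 = (+0.62, -1.43);  n_5 = (-0.9175, -0.3978)
∠(n_1, n_5) = 175.47°
δ = |180° − 175.47°| = 4.53°
4.53° ≤ 2α = 61.93°  →  valid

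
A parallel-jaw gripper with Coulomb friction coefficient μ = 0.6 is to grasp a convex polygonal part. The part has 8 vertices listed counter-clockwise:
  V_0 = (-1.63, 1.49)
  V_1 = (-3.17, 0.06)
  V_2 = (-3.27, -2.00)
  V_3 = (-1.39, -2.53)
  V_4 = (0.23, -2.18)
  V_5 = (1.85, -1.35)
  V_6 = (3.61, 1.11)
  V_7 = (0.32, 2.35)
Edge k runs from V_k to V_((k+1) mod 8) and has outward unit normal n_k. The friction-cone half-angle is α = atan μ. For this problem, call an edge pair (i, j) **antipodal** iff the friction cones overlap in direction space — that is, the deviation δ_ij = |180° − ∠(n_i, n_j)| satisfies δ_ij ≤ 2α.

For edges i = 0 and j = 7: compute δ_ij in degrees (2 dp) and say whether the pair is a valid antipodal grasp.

α = atan 0.6 = 30.96°;  2α = 61.93°
edge 0: e_0 = (-1.54, -1.43);  n_0 = (-0.6805, +0.7328)
edge 7: e_7 = (-1.95, -0.86);  n_7 = (-0.4035, +0.9150)
∠(n_0, n_7) = 19.08°
δ = |180° − 19.08°| = 160.92°
160.92° > 2α = 61.93°  →  invalid

δ = 160.92°, invalid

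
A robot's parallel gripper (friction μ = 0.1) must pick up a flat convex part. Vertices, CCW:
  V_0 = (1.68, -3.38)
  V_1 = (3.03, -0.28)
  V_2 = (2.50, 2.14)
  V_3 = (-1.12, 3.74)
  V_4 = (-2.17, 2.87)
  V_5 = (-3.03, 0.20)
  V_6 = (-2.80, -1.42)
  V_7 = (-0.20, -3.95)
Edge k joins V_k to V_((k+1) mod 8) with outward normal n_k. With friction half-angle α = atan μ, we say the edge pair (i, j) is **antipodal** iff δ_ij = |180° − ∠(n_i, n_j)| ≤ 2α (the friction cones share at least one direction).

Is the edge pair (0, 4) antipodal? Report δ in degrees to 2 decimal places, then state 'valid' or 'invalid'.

α = atan 0.1 = 5.71°;  2α = 11.42°
edge 0: e_0 = (+1.35, +3.10);  n_0 = (+0.9168, -0.3993)
edge 4: e_4 = (-0.86, -2.67);  n_4 = (-0.9518, +0.3066)
∠(n_0, n_4) = 174.32°
δ = |180° − 174.32°| = 5.68°
5.68° ≤ 2α = 11.42°  →  valid

δ = 5.68°, valid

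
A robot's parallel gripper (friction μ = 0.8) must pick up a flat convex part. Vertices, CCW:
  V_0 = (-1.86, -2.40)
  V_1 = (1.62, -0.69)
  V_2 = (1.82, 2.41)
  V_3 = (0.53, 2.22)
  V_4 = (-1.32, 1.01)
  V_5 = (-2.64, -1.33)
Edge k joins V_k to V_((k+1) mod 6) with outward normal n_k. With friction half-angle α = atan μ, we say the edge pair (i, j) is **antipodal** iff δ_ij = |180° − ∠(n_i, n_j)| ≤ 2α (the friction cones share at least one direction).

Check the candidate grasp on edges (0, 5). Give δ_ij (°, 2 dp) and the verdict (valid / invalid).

δ = 99.92°, invalid

α = atan 0.8 = 38.66°;  2α = 77.32°
edge 0: e_0 = (+3.48, +1.71);  n_0 = (+0.4410, -0.8975)
edge 5: e_5 = (+0.78, -1.07);  n_5 = (-0.8081, -0.5891)
∠(n_0, n_5) = 80.08°
δ = |180° − 80.08°| = 99.92°
99.92° > 2α = 77.32°  →  invalid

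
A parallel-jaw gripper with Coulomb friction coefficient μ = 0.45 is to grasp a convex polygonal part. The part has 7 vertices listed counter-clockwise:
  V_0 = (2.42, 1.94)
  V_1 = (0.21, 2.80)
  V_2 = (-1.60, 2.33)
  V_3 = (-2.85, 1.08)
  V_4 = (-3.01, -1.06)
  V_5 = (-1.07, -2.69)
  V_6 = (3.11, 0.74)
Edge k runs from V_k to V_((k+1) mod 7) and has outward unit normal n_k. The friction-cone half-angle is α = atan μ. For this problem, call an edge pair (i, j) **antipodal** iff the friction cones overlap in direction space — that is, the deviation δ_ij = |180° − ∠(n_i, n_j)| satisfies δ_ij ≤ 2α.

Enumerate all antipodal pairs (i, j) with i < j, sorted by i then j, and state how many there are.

α = atan 0.45 = 24.23°;  2α = 48.46°
n_0 = (+0.3626, +0.9319)
n_1 = (-0.2513, +0.9679)
n_2 = (-0.7071, +0.7071)
n_3 = (-0.9972, +0.0746)
n_4 = (-0.6433, -0.7656)
n_5 = (+0.6343, -0.7731)
n_6 = (+0.8669, +0.4985)
  (0,1): δ = 144.18°  ·
  (0,2): δ = 113.74°  ·
  (0,3): δ = 73.01°  ·
  (0,4): δ = 18.77°  ✓
  (0,5): δ = 60.63°  ·
  (0,6): δ = 141.16°  ·
  (1,2): δ = 149.56°  ·
  (1,3): δ = 108.83°  ·
  (1,4): δ = 54.59°  ·
  (1,5): δ = 24.81°  ✓
  (1,6): δ = 105.34°  ·
  (2,3): δ = 139.28°  ·
  (2,4): δ = 85.04°  ·
  (2,5): δ = 5.63°  ✓
  (2,6): δ = 74.90°  ·
  (3,4): δ = 125.76°  ·
  (3,5): δ = 46.35°  ✓
  (3,6): δ = 34.17°  ✓
  (4,5): δ = 100.59°  ·
  (4,6): δ = 20.06°  ✓
  (5,6): δ = 99.47°  ·
antipodal pairs: 6

count = 6; pairs: (0,4), (1,5), (2,5), (3,5), (3,6), (4,6)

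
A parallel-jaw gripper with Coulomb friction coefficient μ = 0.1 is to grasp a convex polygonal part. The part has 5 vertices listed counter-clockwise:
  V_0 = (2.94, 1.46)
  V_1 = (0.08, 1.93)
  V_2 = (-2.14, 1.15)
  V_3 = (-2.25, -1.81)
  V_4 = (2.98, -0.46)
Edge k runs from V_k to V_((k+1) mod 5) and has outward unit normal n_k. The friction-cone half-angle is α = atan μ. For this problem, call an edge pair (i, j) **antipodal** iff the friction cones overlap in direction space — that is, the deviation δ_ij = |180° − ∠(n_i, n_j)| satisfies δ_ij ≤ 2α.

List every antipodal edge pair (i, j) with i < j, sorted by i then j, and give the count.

count = 2; pairs: (1,3), (2,4)

α = atan 0.1 = 5.71°;  2α = 11.42°
n_0 = (+0.1622, +0.9868)
n_1 = (-0.3315, +0.9435)
n_2 = (-0.9993, +0.0371)
n_3 = (+0.2499, -0.9683)
n_4 = (+0.9998, +0.0208)
  (0,1): δ = 151.31°  ·
  (0,2): δ = 82.80°  ·
  (0,3): δ = 23.81°  ·
  (0,4): δ = 100.53°  ·
  (1,2): δ = 111.49°  ·
  (1,3): δ = 4.89°  ✓
  (1,4): δ = 71.83°  ·
  (2,3): δ = 73.40°  ·
  (2,4): δ = 3.32°  ✓
  (3,4): δ = 103.28°  ·
antipodal pairs: 2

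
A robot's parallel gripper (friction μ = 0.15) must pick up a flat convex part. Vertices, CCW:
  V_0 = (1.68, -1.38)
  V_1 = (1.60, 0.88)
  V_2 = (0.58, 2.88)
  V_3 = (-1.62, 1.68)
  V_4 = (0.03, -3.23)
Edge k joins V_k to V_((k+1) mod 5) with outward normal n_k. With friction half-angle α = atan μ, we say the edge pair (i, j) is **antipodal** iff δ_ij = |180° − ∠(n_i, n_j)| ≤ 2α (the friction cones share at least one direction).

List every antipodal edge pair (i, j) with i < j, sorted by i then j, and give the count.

count = 2; pairs: (0,3), (1,3)

α = atan 0.15 = 8.53°;  2α = 17.06°
n_0 = (+0.9994, +0.0354)
n_1 = (+0.8908, +0.4543)
n_2 = (-0.4789, +0.8779)
n_3 = (-0.9479, -0.3185)
n_4 = (+0.7463, -0.6656)
  (0,1): δ = 155.01°  ·
  (0,2): δ = 63.42°  ·
  (0,3): δ = 16.55°  ✓
  (0,4): δ = 136.24°  ·
  (1,2): δ = 88.41°  ·
  (1,3): δ = 8.45°  ✓
  (1,4): δ = 111.25°  ·
  (2,3): δ = 100.04°  ·
  (2,4): δ = 19.66°  ·
  (3,4): δ = 60.30°  ·
antipodal pairs: 2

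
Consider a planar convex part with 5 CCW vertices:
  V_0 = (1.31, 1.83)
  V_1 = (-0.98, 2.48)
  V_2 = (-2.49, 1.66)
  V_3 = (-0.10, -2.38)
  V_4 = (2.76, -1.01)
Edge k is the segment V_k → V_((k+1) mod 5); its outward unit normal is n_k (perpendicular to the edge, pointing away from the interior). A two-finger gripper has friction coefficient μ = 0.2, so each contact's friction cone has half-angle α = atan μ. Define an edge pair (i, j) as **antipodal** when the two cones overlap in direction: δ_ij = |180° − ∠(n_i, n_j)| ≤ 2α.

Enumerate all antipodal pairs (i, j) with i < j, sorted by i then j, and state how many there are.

count = 2; pairs: (1,3), (2,4)

α = atan 0.2 = 11.31°;  2α = 22.62°
n_0 = (+0.2731, +0.9620)
n_1 = (-0.4772, +0.8788)
n_2 = (-0.8607, -0.5092)
n_3 = (+0.4320, -0.9019)
n_4 = (+0.8906, +0.4547)
  (0,1): δ = 135.65°  ·
  (0,2): δ = 43.55°  ·
  (0,3): δ = 41.44°  ·
  (0,4): δ = 132.89°  ·
  (1,2): δ = 87.90°  ·
  (1,3): δ = 2.91°  ✓
  (1,4): δ = 88.54°  ·
  (2,3): δ = 95.01°  ·
  (2,4): δ = 3.56°  ✓
  (3,4): δ = 88.55°  ·
antipodal pairs: 2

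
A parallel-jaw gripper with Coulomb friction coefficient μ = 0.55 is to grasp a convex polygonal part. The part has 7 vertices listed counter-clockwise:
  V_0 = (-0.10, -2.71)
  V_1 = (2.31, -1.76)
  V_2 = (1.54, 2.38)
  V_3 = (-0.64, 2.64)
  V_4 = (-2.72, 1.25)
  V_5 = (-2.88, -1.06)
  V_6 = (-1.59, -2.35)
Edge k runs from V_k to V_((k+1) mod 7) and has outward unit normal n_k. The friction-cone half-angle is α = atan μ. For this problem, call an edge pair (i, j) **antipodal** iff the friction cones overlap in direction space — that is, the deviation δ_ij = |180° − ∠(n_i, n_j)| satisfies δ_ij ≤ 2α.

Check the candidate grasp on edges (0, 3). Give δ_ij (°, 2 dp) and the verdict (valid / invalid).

δ = 12.24°, valid

α = atan 0.55 = 28.81°;  2α = 57.62°
edge 0: e_0 = (+2.41, +0.95);  n_0 = (+0.3667, -0.9303)
edge 3: e_3 = (-2.08, -1.39);  n_3 = (-0.5556, +0.8314)
∠(n_0, n_3) = 167.76°
δ = |180° − 167.76°| = 12.24°
12.24° ≤ 2α = 57.62°  →  valid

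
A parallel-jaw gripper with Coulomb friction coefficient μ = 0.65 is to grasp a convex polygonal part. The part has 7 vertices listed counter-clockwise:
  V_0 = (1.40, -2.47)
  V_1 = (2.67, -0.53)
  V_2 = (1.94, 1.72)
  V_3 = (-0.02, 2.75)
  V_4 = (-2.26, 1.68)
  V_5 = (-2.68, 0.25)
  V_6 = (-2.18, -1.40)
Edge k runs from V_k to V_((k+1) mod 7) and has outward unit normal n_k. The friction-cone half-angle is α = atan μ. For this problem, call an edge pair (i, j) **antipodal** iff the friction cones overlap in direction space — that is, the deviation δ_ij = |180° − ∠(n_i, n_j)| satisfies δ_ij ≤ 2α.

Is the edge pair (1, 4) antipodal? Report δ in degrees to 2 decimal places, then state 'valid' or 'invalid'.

α = atan 0.65 = 33.02°;  2α = 66.05°
edge 1: e_1 = (-0.73, +2.25);  n_1 = (+0.9512, +0.3086)
edge 4: e_4 = (-0.42, -1.43);  n_4 = (-0.9595, +0.2818)
∠(n_1, n_4) = 145.66°
δ = |180° − 145.66°| = 34.34°
34.34° ≤ 2α = 66.05°  →  valid

δ = 34.34°, valid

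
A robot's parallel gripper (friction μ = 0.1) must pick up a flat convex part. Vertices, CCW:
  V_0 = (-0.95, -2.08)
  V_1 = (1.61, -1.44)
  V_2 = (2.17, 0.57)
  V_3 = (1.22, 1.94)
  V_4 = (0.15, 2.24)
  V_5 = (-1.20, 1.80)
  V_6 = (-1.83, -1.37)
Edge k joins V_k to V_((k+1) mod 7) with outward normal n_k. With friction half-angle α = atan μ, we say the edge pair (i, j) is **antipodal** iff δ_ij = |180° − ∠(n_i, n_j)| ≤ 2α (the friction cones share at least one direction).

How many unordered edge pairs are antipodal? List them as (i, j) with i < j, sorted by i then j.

α = atan 0.1 = 5.71°;  2α = 11.42°
n_0 = (+0.2425, -0.9701)
n_1 = (+0.9633, -0.2684)
n_2 = (+0.8218, +0.5698)
n_3 = (+0.2700, +0.9629)
n_4 = (-0.3099, +0.9508)
n_5 = (-0.9808, +0.1949)
n_6 = (-0.6279, -0.7783)
  (0,1): δ = 119.60°  ·
  (0,2): δ = 69.30°  ·
  (0,3): δ = 29.70°  ·
  (0,4): δ = 4.02°  ✓
  (0,5): δ = 64.72°  ·
  (0,6): δ = 127.07°  ·
  (1,2): δ = 129.69°  ·
  (1,3): δ = 90.09°  ·
  (1,4): δ = 56.38°  ·
  (1,5): δ = 4.33°  ✓
  (1,6): δ = 66.67°  ·
  (2,3): δ = 140.40°  ·
  (2,4): δ = 106.69°  ·
  (2,5): δ = 45.98°  ·
  (2,6): δ = 16.36°  ·
  (3,4): δ = 146.29°  ·
  (3,5): δ = 85.58°  ·
  (3,6): δ = 23.24°  ·
  (4,5): δ = 119.29°  ·
  (4,6): δ = 56.95°  ·
  (5,6): δ = 117.66°  ·
antipodal pairs: 2

count = 2; pairs: (0,4), (1,5)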